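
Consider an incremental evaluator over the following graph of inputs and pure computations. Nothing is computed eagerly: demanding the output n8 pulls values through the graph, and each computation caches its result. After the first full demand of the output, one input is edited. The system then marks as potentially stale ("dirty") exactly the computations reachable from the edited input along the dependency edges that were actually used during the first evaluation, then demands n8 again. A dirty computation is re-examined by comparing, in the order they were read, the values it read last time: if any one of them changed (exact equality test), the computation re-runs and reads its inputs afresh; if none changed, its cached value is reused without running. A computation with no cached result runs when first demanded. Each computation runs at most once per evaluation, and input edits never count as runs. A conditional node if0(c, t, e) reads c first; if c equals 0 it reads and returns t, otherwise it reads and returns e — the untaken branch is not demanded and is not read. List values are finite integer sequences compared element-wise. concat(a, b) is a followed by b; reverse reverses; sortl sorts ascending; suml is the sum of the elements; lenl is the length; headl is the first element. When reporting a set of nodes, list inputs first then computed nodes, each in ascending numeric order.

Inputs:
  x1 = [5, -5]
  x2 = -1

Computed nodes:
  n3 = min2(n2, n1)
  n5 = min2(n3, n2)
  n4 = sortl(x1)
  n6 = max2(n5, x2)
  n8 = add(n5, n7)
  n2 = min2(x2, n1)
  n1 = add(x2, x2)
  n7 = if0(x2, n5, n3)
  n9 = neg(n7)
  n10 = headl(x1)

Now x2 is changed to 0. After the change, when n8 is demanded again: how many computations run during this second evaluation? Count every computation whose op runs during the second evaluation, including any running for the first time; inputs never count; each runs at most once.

Run set: n1, n2, n3, n5, n7, n8 (6 run).

Initial pass — values computed on the first demand:
  n1 = add(-1, -1) = -2
  n2 = min2(-1, -2) = -2
  n3 = min2(-2, -2) = -2
  n5 = min2(-2, -2) = -2
  n7 = if0(x2=-1 -> else branch n3) = -2
  n8 = add(-2, -2) = -4

Second demand — change propagation:
  n1: re-runs because x2 -1->0; x2 -1->0; new result 0.
  n2: re-runs because x2 -1->0; n1 -2->0; new result 0.
  n3: re-runs because n2 -2->0; n1 -2->0; new result 0.
  n5: re-runs because n3 -2->0; n2 -2->0; new result 0.
  n7: re-runs because x2 -1->0; n3 -2->0; new result 0.
  n8: re-runs because n5 -2->0; n7 -2->0; new result 0.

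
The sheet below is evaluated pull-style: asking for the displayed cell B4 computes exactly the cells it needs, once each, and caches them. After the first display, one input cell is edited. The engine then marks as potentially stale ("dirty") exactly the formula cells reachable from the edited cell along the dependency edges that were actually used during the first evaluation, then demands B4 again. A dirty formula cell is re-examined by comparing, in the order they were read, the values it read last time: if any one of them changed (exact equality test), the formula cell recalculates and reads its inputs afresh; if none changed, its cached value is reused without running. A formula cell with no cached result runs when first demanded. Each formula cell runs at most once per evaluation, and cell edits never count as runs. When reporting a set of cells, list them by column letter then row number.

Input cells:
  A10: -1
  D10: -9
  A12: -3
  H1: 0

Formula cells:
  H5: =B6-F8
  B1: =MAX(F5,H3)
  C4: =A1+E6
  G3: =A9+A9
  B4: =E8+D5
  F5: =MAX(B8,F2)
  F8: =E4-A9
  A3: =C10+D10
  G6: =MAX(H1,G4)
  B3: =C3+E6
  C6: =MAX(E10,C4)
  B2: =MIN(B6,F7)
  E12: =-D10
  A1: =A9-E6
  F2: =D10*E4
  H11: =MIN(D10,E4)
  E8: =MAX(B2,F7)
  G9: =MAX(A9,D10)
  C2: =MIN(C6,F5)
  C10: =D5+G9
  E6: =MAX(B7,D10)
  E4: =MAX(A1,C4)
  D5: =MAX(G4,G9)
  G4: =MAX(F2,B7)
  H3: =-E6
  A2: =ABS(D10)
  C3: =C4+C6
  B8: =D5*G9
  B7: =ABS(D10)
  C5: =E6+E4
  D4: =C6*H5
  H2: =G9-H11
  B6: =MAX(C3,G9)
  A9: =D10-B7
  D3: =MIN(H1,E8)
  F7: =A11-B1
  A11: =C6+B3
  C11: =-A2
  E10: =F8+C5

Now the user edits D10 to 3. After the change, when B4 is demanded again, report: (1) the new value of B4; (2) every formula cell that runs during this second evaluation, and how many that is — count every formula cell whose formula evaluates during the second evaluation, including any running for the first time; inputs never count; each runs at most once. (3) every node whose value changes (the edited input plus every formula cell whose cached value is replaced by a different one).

Demanding B4 again yields 3.
26 formula cells run: A1, A9, A11, B1, B2, B3, B4, B6, B7, B8, C3, C4, C5, C6, D5, E4, E6, E8, E10, F2, F5, F7, F8, G4, G9, H3.
The nodes whose values change: A1, A9, A11, B1, B2, B3, B4, B6, B7, B8, C3, C4, C5, C6, D5, D10, E4, E6, E8, E10, F2, F5, F7, G4, G9, H3.

First demand of the output computes:
  B7 = ABS(-9) = 9
  A9 = -9 - 9 = -18
  E6 = MAX(9, -9) = 9
  A1 = -18 - 9 = -27
  C4 = -27 + 9 = -18
  E4 = MAX(-27, -18) = -18
  C5 = 9 + -18 = -9
  F2 = -9 * -18 = 162
  F8 = -18 - -18 = 0
  E10 = 0 + -9 = -9
  C6 = MAX(-9, -18) = -9
  C3 = -18 + -9 = -27
  B3 = -27 + 9 = -18
  A11 = -9 + -18 = -27
  G4 = MAX(162, 9) = 162
  G9 = MAX(-18, -9) = -9
  B6 = MAX(-27, -9) = -9
  D5 = MAX(162, -9) = 162
  B8 = 162 * -9 = -1458
  F5 = MAX(-1458, 162) = 162
  H3 = -(9) = -9
  B1 = MAX(162, -9) = 162
  F7 = -27 - 162 = -189
  B2 = MIN(-9, -189) = -189
  E8 = MAX(-189, -189) = -189
  B4 = -189 + 162 = -27

After the edit, cleaning proceeds:
  B7: a read changed (D10 -9->3) — executes, giving 3.
  A9: a read changed (D10 -9->3; B7 9->3) — executes, giving 0.
  E6: a read changed (B7 9->3; D10 -9->3) — executes, giving 3.
  A1: a read changed (A9 -18->0; E6 9->3) — executes, giving -3.
  C4: a read changed (A1 -27->-3; E6 9->3) — executes, giving 0.
  E4: a read changed (A1 -27->-3; C4 -18->0) — executes, giving 0.
  C5: a read changed (E6 9->3; E4 -18->0) — executes, giving 3.
  F2: a read changed (D10 -9->3; E4 -18->0) — executes, giving 0.
  F8: a read changed (E4 -18->0; A9 -18->0) — executes, giving 0 — identical to its old value.
  E10: a read changed (C5 -9->3) — executes, giving 3.
  C6: a read changed (E10 -9->3; C4 -18->0) — executes, giving 3.
  C3: a read changed (C4 -18->0; C6 -9->3) — executes, giving 3.
  B3: a read changed (C3 -27->3; E6 9->3) — executes, giving 6.
  A11: a read changed (C6 -9->3; B3 -18->6) — executes, giving 9.
  G4: a read changed (F2 162->0; B7 9->3) — executes, giving 3.
  G9: a read changed (A9 -18->0; D10 -9->3) — executes, giving 3.
  B6: a read changed (C3 -27->3; G9 -9->3) — executes, giving 3.
  D5: a read changed (G4 162->3; G9 -9->3) — executes, giving 3.
  B8: a read changed (D5 162->3; G9 -9->3) — executes, giving 9.
  F5: a read changed (B8 -1458->9; F2 162->0) — executes, giving 9.
  H3: a read changed (E6 9->3) — executes, giving -3.
  B1: a read changed (F5 162->9; H3 -9->-3) — executes, giving 9.
  F7: a read changed (A11 -27->9; B1 162->9) — executes, giving 0.
  B2: a read changed (B6 -9->3; F7 -189->0) — executes, giving 0.
  E8: a read changed (B2 -189->0; F7 -189->0) — executes, giving 0.
  B4: a read changed (E8 -189->0; D5 162->3) — executes, giving 3.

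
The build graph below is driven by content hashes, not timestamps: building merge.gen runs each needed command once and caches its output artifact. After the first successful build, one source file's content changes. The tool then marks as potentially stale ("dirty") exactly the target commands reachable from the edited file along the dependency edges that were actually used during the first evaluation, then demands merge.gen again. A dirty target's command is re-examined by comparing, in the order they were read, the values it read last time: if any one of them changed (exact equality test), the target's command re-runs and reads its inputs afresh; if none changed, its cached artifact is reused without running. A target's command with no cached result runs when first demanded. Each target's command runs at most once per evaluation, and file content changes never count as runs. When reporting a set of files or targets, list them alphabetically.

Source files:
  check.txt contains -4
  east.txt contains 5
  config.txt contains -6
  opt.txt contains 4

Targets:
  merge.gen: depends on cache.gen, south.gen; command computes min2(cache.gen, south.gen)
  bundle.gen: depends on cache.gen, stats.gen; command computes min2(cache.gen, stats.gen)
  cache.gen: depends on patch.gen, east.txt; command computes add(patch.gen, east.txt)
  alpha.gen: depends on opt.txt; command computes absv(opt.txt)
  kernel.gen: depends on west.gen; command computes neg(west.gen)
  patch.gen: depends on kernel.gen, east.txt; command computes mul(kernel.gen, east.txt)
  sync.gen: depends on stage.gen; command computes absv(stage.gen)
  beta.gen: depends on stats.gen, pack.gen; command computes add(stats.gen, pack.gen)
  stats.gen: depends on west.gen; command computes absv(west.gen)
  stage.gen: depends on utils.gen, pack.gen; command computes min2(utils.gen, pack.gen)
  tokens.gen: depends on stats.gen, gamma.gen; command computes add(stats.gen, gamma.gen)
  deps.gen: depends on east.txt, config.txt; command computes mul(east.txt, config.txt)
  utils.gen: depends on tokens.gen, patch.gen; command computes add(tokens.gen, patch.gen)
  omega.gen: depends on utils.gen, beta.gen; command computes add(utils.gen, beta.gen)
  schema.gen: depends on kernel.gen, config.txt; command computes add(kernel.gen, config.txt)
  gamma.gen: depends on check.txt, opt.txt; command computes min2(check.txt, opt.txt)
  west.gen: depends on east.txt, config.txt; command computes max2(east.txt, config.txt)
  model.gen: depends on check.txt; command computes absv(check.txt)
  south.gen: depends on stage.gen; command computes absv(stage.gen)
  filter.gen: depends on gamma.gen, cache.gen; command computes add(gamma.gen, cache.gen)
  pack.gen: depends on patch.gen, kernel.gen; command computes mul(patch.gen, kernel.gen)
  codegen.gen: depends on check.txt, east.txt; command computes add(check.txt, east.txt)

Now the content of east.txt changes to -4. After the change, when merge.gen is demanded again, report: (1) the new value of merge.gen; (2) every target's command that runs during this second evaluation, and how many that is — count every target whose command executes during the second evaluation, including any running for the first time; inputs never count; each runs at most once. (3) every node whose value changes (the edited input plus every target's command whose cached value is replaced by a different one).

merge.gen now evaluates to -20.
Run set: cache.gen, kernel.gen, merge.gen, pack.gen, patch.gen, south.gen, stage.gen, stats.gen, tokens.gen, utils.gen, west.gen (11 run).
Changed values: east.txt, kernel.gen, pack.gen, patch.gen, south.gen, stage.gen, stats.gen, tokens.gen, utils.gen, west.gen.

Initial pass — values computed on the first demand:
  gamma.gen = min2(-4, 4) = -4
  west.gen = max2(5, -6) = 5
  kernel.gen = neg(5) = -5
  patch.gen = mul(-5, 5) = -25
  cache.gen = add(-25, 5) = -20
  pack.gen = mul(-25, -5) = 125
  stats.gen = absv(5) = 5
  tokens.gen = add(5, -4) = 1
  utils.gen = add(1, -25) = -24
  stage.gen = min2(-24, 125) = -24
  south.gen = absv(-24) = 24
  merge.gen = min2(-20, 24) = -20

Second demand — change propagation:
  west.gen: re-runs because east.txt 5->-4; new result -4.
  kernel.gen: re-runs because west.gen 5->-4; new result 4.
  patch.gen: re-runs because kernel.gen -5->4; east.txt 5->-4; new result -16.
  cache.gen: re-runs because patch.gen -25->-16; east.txt 5->-4; new result -20 (unchanged).
  pack.gen: re-runs because patch.gen -25->-16; kernel.gen -5->4; new result -64.
  stats.gen: re-runs because west.gen 5->-4; new result 4.
  tokens.gen: re-runs because stats.gen 5->4; new result 0.
  utils.gen: re-runs because tokens.gen 1->0; patch.gen -25->-16; new result -16.
  stage.gen: re-runs because utils.gen -24->-16; pack.gen 125->-64; new result -64.
  south.gen: re-runs because stage.gen -24->-64; new result 64.
  merge.gen: re-runs because south.gen 24->64; new result -20 (unchanged).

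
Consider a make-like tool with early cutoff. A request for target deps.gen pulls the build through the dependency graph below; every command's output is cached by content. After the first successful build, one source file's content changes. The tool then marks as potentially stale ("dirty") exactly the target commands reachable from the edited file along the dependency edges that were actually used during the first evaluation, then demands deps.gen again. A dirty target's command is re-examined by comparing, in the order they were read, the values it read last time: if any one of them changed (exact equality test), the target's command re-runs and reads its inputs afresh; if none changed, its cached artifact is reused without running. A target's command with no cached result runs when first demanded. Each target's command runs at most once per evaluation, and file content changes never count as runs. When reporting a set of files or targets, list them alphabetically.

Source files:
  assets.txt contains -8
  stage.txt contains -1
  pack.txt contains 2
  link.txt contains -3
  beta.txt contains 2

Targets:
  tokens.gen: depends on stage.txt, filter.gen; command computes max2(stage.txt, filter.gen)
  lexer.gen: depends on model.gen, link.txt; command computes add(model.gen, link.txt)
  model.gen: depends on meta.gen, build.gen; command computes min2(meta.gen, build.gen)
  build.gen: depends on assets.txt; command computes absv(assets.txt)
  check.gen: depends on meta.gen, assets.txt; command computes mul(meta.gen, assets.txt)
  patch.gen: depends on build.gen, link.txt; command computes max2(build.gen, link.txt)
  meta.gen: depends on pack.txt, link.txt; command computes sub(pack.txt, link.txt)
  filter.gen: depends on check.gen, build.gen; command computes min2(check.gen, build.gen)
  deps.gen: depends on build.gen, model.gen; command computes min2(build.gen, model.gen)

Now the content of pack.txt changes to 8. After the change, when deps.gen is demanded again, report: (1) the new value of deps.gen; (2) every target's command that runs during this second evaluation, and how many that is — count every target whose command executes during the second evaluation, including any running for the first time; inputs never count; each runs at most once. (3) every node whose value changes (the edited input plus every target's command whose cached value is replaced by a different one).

First demand of the output computes:
  build.gen = absv(-8) = 8
  meta.gen = sub(2, -3) = 5
  model.gen = min2(5, 8) = 5
  deps.gen = min2(8, 5) = 5

After the edit, cleaning proceeds:
  meta.gen: a read changed (pack.txt 2->8) — executes, giving 11.
  model.gen: a read changed (meta.gen 5->11) — executes, giving 8.
  deps.gen: a read changed (model.gen 5->8) — executes, giving 8.

Demanding deps.gen again yields 8.
3 target commands run: deps.gen, meta.gen, model.gen.
The nodes whose values change: deps.gen, meta.gen, model.gen, pack.txt.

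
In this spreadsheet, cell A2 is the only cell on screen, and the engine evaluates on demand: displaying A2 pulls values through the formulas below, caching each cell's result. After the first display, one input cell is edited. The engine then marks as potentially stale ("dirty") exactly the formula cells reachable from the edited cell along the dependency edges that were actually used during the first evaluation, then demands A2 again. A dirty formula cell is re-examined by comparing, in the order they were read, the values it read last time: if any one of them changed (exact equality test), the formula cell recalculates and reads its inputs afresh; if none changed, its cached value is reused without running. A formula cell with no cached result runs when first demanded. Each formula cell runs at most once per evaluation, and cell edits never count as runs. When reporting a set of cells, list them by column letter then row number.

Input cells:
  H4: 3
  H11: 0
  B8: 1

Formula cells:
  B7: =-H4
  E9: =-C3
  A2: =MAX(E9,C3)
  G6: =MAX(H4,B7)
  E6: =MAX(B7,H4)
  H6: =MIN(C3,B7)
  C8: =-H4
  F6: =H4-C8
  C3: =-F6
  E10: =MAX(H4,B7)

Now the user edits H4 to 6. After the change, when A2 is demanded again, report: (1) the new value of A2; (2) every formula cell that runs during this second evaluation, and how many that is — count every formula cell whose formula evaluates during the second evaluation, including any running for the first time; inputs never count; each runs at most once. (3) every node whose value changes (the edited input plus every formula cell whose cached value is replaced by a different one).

A2 now evaluates to 12.
Run set: A2, C3, C8, E9, F6 (5 run).
Changed values: A2, C3, C8, E9, F6, H4.

Initial pass — values computed on the first demand:
  C8 = -(3) = -3
  F6 = 3 - -3 = 6
  C3 = -(6) = -6
  E9 = -(-6) = 6
  A2 = MAX(6, -6) = 6

Second demand — change propagation:
  C8: re-runs because H4 3->6; new result -6.
  F6: re-runs because H4 3->6; C8 -3->-6; new result 12.
  C3: re-runs because F6 6->12; new result -12.
  E9: re-runs because C3 -6->-12; new result 12.
  A2: re-runs because E9 6->12; C3 -6->-12; new result 12.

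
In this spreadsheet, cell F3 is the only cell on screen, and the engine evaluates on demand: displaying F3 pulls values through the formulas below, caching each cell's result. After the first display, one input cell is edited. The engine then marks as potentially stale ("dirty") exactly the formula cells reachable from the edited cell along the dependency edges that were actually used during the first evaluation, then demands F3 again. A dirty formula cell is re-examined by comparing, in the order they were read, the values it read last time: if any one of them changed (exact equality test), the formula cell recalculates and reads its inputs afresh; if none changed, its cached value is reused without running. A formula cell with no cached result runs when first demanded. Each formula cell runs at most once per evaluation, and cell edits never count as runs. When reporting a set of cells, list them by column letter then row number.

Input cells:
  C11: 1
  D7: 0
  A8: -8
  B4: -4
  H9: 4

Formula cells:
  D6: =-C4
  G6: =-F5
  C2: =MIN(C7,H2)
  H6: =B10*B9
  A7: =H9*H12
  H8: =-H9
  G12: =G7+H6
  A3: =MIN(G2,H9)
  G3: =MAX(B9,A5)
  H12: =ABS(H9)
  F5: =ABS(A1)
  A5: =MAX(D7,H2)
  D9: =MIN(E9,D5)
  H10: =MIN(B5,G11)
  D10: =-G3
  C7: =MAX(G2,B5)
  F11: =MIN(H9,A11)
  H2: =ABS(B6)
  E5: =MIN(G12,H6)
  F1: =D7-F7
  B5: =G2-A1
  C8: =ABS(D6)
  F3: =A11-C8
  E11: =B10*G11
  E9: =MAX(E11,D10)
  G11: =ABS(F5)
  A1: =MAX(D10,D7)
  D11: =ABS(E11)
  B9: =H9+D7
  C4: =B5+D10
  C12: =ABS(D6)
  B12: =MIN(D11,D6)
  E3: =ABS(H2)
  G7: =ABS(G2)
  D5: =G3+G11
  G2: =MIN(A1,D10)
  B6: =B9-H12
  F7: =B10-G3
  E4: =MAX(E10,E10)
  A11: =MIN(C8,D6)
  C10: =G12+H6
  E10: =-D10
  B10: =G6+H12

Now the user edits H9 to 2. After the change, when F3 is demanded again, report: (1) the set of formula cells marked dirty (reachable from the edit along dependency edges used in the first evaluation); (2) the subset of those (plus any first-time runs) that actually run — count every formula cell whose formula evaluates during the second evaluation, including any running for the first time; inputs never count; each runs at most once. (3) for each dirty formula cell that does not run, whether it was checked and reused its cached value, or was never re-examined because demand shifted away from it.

Initial pass — values computed on the first demand:
  B9 = 4 + 0 = 4
  H12 = ABS(4) = 4
  B6 = 4 - 4 = 0
  H2 = ABS(0) = 0
  A5 = MAX(0, 0) = 0
  G3 = MAX(4, 0) = 4
  D10 = -(4) = -4
  A1 = MAX(-4, 0) = 0
  G2 = MIN(0, -4) = -4
  B5 = -4 - 0 = -4
  C4 = -4 + -4 = -8
  D6 = -(-8) = 8
  C8 = ABS(8) = 8
  A11 = MIN(8, 8) = 8
  F3 = 8 - 8 = 0

Second demand — change propagation:
  B9: re-runs because H9 4->2; new result 2.
  H12: re-runs because H9 4->2; new result 2.
  B6: re-runs because B9 4->2; H12 4->2; new result 0 (unchanged).
  H2: re-examined; everything it read last time is the same (B6 unchanged) — cache 0 kept, no run.
  A5: re-examined; everything it read last time is the same (D7 unchanged, H2 unchanged) — cache 0 kept, no run.
  G3: re-runs because B9 4->2; new result 2.
  D10: re-runs because G3 4->2; new result -2.
  A1: re-runs because D10 -4->-2; new result 0 (unchanged).
  G2: re-runs because D10 -4->-2; new result -2.
  B5: re-runs because G2 -4->-2; new result -2.
  C4: re-runs because B5 -4->-2; D10 -4->-2; new result -4.
  D6: re-runs because C4 -8->-4; new result 4.
  C8: re-runs because D6 8->4; new result 4.
  A11: re-runs because C8 8->4; D6 8->4; new result 4.
  F3: re-runs because A11 8->4; C8 8->4; new result 0 (unchanged).

The important point: at H2 every value read last time is unchanged, so the dirty flag clears without a run.

Dirty set: A1, A5, A11, B5, B6, B9, C4, C8, D6, D10, F3, G2, G3, H2, H12.
Run set: A1, A11, B5, B6, B9, C4, C8, D6, D10, F3, G2, G3, H12 (13 run).
Re-examined without running (cache reused): A5, H2.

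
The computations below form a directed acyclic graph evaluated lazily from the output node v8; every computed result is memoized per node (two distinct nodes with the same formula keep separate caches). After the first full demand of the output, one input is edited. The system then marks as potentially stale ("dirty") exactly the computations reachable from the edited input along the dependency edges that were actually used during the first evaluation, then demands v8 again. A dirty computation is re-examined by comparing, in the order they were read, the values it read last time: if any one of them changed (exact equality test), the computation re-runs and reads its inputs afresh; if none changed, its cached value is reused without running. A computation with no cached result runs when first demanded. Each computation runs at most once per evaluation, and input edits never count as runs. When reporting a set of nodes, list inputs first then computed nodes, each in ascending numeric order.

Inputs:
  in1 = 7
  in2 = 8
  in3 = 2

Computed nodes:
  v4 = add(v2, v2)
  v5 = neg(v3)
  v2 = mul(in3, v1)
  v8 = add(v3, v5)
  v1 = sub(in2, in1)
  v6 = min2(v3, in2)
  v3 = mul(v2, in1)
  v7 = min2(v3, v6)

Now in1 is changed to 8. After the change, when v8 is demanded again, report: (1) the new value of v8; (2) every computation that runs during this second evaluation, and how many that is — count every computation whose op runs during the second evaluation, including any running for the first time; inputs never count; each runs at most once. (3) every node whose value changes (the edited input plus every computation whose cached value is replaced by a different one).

Demanding v8 again yields 0.
5 computations run: v1, v2, v3, v5, v8.
The nodes whose values change: in1, v1, v2, v3, v5.

First demand of the output computes:
  v1 = sub(8, 7) = 1
  v2 = mul(2, 1) = 2
  v3 = mul(2, 7) = 14
  v5 = neg(14) = -14
  v8 = add(14, -14) = 0

After the edit, cleaning proceeds:
  v1: a read changed (in1 7->8) — executes, giving 0.
  v2: a read changed (v1 1->0) — executes, giving 0.
  v3: a read changed (v2 2->0; in1 7->8) — executes, giving 0.
  v5: a read changed (v3 14->0) — executes, giving 0.
  v8: a read changed (v3 14->0; v5 -14->0) — executes, giving 0 — identical to its old value.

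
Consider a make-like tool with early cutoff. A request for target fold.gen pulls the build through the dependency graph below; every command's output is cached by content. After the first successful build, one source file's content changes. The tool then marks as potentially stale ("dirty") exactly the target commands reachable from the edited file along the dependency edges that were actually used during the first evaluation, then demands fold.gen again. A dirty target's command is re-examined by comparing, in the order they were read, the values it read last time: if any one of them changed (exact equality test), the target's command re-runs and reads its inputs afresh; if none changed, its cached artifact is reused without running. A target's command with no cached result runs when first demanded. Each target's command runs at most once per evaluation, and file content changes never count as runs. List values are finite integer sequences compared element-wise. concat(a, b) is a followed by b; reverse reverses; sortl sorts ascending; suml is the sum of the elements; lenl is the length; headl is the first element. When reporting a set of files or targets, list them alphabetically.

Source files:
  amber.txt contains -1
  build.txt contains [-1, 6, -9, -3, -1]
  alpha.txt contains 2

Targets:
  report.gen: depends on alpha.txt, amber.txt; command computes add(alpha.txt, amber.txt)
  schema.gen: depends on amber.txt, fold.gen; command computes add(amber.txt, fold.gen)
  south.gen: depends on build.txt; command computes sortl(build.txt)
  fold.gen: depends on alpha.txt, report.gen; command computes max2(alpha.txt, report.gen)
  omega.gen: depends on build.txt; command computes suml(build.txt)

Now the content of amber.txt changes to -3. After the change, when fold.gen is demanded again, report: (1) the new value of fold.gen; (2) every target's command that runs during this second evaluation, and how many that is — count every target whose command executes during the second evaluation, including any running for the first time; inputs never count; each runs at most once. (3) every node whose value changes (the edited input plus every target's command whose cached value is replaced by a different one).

First demand of the output computes:
  report.gen = add(2, -1) = 1
  fold.gen = max2(2, 1) = 2

After the edit, cleaning proceeds:
  report.gen: a read changed (amber.txt -1->-3) — executes, giving -1.
  fold.gen: a read changed (report.gen 1->-1) — executes, giving 2 — identical to its old value.

Demanding fold.gen again yields 2.
2 target commands run: fold.gen, report.gen.
The nodes whose values change: amber.txt, report.gen.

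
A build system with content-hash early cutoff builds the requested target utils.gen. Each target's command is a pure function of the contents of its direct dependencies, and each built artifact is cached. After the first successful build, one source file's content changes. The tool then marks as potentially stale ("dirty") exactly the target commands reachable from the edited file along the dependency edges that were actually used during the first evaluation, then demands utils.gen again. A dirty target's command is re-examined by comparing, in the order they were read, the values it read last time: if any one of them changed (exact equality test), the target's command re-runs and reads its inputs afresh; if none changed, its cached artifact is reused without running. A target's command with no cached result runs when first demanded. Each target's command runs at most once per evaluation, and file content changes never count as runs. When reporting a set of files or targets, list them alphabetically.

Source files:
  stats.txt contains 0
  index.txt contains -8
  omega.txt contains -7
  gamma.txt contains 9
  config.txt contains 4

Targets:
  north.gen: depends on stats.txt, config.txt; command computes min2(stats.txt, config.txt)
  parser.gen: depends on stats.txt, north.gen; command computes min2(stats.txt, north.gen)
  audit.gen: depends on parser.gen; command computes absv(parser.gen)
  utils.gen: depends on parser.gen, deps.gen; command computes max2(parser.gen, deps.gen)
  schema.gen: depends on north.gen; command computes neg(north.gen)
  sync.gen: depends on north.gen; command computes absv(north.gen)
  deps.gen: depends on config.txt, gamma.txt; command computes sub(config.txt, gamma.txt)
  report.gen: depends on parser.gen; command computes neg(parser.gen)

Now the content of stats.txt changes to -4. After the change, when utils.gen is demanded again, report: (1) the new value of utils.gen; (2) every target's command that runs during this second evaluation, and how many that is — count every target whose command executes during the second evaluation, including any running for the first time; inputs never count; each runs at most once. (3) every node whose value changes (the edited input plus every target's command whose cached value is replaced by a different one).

New value of utils.gen: -4.
Target commands that run: north.gen, parser.gen, utils.gen — 3 in total.
Values that change: north.gen, parser.gen, stats.txt, utils.gen.

First evaluation (everything demanded from the output):
  deps.gen = sub(4, 9) = -5
  north.gen = min2(0, 4) = 0
  parser.gen = min2(0, 0) = 0
  utils.gen = max2(0, -5) = 0

Propagation after the edit:
  north.gen: runs — stats.txt 0->-4; result -4.
  parser.gen: runs — stats.txt 0->-4; north.gen 0->-4; result -4.
  utils.gen: runs — parser.gen 0->-4; result -4.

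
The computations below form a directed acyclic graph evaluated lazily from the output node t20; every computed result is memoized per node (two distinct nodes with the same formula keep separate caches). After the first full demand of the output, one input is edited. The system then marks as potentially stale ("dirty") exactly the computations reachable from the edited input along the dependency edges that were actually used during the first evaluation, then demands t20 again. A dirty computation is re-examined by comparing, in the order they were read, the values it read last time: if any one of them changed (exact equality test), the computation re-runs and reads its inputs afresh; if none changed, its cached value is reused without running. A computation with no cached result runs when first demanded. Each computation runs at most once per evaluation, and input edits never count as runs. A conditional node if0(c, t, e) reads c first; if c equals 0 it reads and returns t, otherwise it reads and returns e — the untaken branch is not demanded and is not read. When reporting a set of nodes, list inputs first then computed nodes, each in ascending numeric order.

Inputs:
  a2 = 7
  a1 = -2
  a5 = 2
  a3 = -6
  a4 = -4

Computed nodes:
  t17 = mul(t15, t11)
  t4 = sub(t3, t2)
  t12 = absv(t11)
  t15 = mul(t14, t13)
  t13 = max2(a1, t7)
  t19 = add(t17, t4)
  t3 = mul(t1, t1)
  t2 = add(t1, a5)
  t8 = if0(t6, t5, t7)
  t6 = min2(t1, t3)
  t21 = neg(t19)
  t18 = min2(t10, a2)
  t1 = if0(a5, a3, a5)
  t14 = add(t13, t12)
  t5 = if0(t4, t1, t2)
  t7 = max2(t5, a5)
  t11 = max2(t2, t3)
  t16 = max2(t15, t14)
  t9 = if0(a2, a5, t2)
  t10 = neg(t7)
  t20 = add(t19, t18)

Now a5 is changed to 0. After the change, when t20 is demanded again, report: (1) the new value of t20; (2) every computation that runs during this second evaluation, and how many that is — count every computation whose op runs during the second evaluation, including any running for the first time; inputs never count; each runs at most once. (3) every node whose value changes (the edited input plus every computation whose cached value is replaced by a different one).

First demand of the output computes:
  t1 = if0(a5=2 -> else branch a5) = 2
  t2 = add(2, 2) = 4
  t3 = mul(2, 2) = 4
  t4 = sub(4, 4) = 0
  t5 = if0(t4=0 -> then branch t1) = 2
  t7 = max2(2, 2) = 2
  t10 = neg(2) = -2
  t11 = max2(4, 4) = 4
  t12 = absv(4) = 4
  t13 = max2(-2, 2) = 2
  t14 = add(2, 4) = 6
  t15 = mul(6, 2) = 12
  t17 = mul(12, 4) = 48
  t18 = min2(-2, 7) = -2
  t19 = add(48, 0) = 48
  t20 = add(48, -2) = 46

After the edit, cleaning proceeds:
  t1: a read changed (a5 2->0; a5 2->0) — executes, giving -6.
  t2: a read changed (t1 2->-6; a5 2->0) — executes, giving -6.
  t3: a read changed (t1 2->-6; t1 2->-6) — executes, giving 36.
  t4: a read changed (t3 4->36; t2 4->-6) — executes, giving 42.
  t5: a read changed (t4 0->42; t1 2->-6) — executes, giving -6.
  t7: a read changed (t5 2->-6; a5 2->0) — executes, giving 0.
  t10: a read changed (t7 2->0) — executes, giving 0.
  t11: a read changed (t2 4->-6; t3 4->36) — executes, giving 36.
  t12: a read changed (t11 4->36) — executes, giving 36.
  t13: a read changed (t7 2->0) — executes, giving 0.
  t14: a read changed (t13 2->0; t12 4->36) — executes, giving 36.
  t15: a read changed (t14 6->36; t13 2->0) — executes, giving 0.
  t17: a read changed (t15 12->0; t11 4->36) — executes, giving 0.
  t18: a read changed (t10 -2->0) — executes, giving 0.
  t19: a read changed (t17 48->0; t4 0->42) — executes, giving 42.
  t20: a read changed (t19 48->42; t18 -2->0) — executes, giving 42.

Demanding t20 again yields 42.
16 computations run: t1, t2, t3, t4, t5, t7, t10, t11, t12, t13, t14, t15, t17, t18, t19, t20.
The nodes whose values change: a5, t1, t2, t3, t4, t5, t7, t10, t11, t12, t13, t14, t15, t17, t18, t19, t20.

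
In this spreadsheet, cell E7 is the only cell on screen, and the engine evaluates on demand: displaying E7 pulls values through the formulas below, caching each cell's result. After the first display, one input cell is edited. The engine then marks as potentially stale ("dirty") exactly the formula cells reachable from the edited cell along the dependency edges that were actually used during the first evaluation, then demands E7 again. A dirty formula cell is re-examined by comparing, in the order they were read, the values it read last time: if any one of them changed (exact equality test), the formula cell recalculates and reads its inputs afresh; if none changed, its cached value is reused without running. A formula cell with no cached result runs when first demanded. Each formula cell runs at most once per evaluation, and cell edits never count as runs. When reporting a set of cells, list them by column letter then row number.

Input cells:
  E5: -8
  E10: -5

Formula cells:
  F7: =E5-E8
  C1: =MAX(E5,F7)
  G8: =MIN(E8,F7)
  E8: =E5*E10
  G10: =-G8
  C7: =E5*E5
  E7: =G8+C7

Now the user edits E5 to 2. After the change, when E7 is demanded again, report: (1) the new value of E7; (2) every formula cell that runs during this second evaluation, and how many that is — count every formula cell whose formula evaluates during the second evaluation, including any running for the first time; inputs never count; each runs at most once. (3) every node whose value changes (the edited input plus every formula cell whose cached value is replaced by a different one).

E7 now evaluates to -6.
Run set: C7, E7, E8, F7, G8 (5 run).
Changed values: C7, E5, E7, E8, F7, G8.

Initial pass — values computed on the first demand:
  C7 = -8 * -8 = 64
  E8 = -8 * -5 = 40
  F7 = -8 - 40 = -48
  G8 = MIN(40, -48) = -48
  E7 = -48 + 64 = 16

Second demand — change propagation:
  C7: re-runs because E5 -8->2; E5 -8->2; new result 4.
  E8: re-runs because E5 -8->2; new result -10.
  F7: re-runs because E5 -8->2; E8 40->-10; new result 12.
  G8: re-runs because E8 40->-10; F7 -48->12; new result -10.
  E7: re-runs because G8 -48->-10; C7 64->4; new result -6.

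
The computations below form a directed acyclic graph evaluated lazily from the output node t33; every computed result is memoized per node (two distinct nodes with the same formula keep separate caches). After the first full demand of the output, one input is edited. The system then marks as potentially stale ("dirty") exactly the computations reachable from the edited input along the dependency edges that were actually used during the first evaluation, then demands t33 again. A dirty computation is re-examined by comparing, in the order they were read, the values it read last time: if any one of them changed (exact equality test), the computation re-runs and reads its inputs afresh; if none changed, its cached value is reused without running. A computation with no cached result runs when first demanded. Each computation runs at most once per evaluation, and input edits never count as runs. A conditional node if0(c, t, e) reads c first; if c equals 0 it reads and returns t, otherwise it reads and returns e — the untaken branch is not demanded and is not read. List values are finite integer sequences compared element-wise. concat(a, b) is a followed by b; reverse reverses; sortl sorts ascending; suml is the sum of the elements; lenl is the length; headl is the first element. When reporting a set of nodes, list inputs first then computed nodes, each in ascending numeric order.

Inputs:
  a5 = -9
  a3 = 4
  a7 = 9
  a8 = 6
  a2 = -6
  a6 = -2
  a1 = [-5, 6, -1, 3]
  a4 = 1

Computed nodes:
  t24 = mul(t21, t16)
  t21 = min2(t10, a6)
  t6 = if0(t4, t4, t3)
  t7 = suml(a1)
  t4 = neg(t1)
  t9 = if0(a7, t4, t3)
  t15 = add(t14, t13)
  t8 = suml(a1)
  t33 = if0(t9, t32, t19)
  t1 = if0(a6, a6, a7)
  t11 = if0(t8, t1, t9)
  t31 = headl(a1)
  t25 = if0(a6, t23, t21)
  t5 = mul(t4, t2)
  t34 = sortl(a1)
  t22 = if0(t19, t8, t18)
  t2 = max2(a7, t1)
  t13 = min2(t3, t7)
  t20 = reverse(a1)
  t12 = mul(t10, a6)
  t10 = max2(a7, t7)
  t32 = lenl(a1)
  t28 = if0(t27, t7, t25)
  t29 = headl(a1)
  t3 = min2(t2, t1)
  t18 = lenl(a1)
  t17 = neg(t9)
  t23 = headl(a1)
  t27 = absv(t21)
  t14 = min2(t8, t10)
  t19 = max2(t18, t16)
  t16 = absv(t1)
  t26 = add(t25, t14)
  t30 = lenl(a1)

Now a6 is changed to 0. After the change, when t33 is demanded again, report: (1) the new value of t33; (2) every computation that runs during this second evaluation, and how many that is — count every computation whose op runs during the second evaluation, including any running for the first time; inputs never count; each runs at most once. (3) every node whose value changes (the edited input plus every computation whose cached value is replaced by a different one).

Demanding t33 again yields 4.
6 computations run: t1, t2, t3, t9, t32, t33.
The nodes whose values change: a6, t1, t3, t9, t33.
Note the branch switch — demand abandons t16, t19, which are never re-examined.

First demand of the output computes:
  t1 = if0(a6=-2 -> else branch a7) = 9
  t2 = max2(9, 9) = 9
  t3 = min2(9, 9) = 9
  t9 = if0(a7=9 -> else branch t3) = 9
  t16 = absv(9) = 9
  t18 = lenl([-5, 6, -1, 3]) = 4
  t19 = max2(4, 9) = 9
  t33 = if0(t9=9 -> else branch t19) = 9

After the edit, cleaning proceeds:
  t1: a read changed (a6 -2->0) — executes, giving 0.
  t2: a read changed (t1 9->0) — executes, giving 9 — identical to its old value.
  t3: a read changed (t1 9->0) — executes, giving 0.
  t9: a read changed (t3 9->0) — executes, giving 0.
  t16: stays stale; no demand reaches it after the flip.
  t19: stays stale; no demand reaches it after the flip.
  t32: had never run; runs now, result 4.
  t33: a read changed (t9 9->0) — executes, giving 4.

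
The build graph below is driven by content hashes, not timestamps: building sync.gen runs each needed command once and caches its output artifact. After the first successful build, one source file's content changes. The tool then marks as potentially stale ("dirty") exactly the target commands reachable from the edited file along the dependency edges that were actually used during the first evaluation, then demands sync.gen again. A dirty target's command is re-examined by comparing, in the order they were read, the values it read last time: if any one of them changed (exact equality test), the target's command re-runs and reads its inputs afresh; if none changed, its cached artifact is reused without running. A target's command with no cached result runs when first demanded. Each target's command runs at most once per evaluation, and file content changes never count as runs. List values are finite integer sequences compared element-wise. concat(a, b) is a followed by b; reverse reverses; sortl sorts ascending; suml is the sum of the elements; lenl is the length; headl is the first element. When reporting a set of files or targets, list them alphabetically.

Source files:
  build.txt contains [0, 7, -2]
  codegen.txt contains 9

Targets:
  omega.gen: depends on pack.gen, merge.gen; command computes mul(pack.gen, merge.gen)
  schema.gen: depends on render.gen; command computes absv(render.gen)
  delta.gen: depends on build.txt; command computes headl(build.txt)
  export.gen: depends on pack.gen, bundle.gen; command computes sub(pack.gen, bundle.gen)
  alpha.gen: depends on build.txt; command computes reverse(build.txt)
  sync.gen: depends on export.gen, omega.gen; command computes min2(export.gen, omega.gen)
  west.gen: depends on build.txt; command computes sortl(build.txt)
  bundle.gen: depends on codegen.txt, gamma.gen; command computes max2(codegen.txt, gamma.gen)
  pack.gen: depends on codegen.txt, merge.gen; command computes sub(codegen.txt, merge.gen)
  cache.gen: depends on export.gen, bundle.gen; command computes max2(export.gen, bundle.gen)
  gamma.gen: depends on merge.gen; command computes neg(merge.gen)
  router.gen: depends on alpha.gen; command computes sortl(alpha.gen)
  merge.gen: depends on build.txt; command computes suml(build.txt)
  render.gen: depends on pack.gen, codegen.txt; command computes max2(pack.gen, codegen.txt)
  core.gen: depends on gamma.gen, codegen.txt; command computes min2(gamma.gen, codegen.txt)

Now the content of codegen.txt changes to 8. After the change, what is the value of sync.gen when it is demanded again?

sync.gen now evaluates to -5.

Initial pass — values computed on the first demand:
  merge.gen = suml([0, 7, -2]) = 5
  gamma.gen = neg(5) = -5
  bundle.gen = max2(9, -5) = 9
  pack.gen = sub(9, 5) = 4
  export.gen = sub(4, 9) = -5
  omega.gen = mul(4, 5) = 20
  sync.gen = min2(-5, 20) = -5

Second demand — change propagation:
  bundle.gen: re-runs because codegen.txt 9->8; new result 8.
  pack.gen: re-runs because codegen.txt 9->8; new result 3.
  export.gen: re-runs because pack.gen 4->3; bundle.gen 9->8; new result -5 (unchanged).
  omega.gen: re-runs because pack.gen 4->3; new result 15.
  sync.gen: re-runs because omega.gen 20->15; new result -5 (unchanged).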